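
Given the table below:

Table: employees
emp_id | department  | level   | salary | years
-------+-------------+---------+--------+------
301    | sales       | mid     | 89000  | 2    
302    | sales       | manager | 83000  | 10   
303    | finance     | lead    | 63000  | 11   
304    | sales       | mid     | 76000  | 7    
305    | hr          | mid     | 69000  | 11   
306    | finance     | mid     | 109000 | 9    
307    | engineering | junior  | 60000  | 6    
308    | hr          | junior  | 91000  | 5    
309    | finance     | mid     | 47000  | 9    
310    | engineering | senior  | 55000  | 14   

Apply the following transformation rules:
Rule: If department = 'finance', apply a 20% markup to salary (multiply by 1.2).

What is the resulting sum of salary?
785800.0

Step 1: Records with department = 'finance' have total salary = 219000
Step 2: Apply multiplier: 219000 × 1.2 = 262800.0
Step 3: Other records total: 523000
Step 4: Final sum = 262800.0 + 523000 = 785800.0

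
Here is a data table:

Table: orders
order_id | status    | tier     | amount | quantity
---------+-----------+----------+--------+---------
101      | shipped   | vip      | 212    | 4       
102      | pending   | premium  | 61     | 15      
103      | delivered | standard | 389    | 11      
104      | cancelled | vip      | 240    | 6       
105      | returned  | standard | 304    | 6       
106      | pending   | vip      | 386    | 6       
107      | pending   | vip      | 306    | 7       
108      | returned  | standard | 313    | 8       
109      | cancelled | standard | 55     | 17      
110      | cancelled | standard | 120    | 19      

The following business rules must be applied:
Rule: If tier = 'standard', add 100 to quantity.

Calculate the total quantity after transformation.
599

Step 1: Count records where tier = 'standard': 5
Step 2: Total bonus added: 5 × 100 = 500
Step 3: Original sum of quantity: 99
Step 4: Final sum = 99 + 500 = 599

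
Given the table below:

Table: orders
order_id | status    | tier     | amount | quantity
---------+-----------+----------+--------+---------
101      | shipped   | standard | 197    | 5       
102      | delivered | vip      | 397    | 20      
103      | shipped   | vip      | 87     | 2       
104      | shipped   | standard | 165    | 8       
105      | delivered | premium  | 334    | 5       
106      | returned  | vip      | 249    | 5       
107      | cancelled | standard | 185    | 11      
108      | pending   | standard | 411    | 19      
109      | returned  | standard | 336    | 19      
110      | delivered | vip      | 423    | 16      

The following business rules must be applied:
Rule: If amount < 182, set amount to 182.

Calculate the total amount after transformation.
2896

Step 1: 2 records have amount < 182
Step 2: These records originally summed to 252
Step 3: After setting to minimum: 2 × 182 = 364
Step 4: Unaffected records sum: 2532
Step 5: Final sum = 364 + 2532 = 2896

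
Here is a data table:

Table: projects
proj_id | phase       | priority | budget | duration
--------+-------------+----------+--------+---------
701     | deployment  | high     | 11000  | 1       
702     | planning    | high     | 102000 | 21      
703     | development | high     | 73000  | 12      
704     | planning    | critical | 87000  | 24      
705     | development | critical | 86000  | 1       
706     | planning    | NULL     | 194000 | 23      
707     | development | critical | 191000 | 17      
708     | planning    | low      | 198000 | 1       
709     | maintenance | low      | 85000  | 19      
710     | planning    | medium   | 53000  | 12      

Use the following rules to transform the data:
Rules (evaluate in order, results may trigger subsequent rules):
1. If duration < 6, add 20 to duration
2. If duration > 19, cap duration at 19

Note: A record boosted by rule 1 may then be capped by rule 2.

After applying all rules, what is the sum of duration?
174

Step 1: Apply rule 1 to records with duration < 6
  - 3 records get bonus of 20
  - Of these, 3 records then exceed 19 and get capped
Step 2: Apply rule 2 to records with duration > 19
  - 3 records (original) are capped
Step 3: Calculate final sum = 174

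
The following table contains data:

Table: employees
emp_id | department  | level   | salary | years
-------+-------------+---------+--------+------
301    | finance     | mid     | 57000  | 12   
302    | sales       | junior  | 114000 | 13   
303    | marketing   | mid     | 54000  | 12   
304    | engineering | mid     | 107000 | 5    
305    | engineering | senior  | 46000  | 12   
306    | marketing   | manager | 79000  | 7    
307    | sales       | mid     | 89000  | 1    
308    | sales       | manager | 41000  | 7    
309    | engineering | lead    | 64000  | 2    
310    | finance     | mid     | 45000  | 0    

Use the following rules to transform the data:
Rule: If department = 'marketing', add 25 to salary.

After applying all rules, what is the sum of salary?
696050

Step 1: Count records where department = 'marketing': 2
Step 2: Total bonus added: 2 × 25 = 50
Step 3: Original sum of salary: 696000
Step 4: Final sum = 696000 + 50 = 696050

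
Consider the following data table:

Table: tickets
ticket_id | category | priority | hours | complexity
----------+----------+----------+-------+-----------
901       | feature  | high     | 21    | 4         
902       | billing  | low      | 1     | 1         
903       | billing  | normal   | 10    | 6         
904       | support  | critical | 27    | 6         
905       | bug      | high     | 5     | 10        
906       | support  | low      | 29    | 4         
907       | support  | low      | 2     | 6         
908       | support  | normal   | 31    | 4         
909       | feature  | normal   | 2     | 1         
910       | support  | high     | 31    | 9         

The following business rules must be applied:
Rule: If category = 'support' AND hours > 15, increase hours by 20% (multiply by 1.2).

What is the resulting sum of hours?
182.6

Step 1: Find records where category = 'support' AND hours > 15
Step 2: 4 records match, summing to 118
Step 3: After multiplier: 118 × 1.2 = 141.6
Step 4: Unaffected records sum: 41
Step 5: Final sum = 141.6 + 41 = 182.6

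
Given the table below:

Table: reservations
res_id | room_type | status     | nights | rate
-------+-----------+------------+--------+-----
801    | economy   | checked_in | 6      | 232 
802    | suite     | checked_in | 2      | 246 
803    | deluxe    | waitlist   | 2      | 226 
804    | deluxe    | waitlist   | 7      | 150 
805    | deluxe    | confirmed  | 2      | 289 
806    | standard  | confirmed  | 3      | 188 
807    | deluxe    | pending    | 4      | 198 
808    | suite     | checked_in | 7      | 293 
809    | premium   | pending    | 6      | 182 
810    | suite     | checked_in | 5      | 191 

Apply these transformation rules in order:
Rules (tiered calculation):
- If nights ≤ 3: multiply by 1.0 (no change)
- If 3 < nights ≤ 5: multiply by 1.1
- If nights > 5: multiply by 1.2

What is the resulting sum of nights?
50.1

Step 1: Tier 1 (nights ≤ 3): 4 records, sum = 9 × 1.0 = 9.0
Step 2: Tier 2 (3 < nights ≤ 5): 2 records, sum = 9 × 1.1 = 9.9
Step 3: Tier 3 (nights > 5): 4 records, sum = 26 × 1.2 = 31.2
Step 4: Final sum = 9.0 + 9.9 + 31.2 = 50.1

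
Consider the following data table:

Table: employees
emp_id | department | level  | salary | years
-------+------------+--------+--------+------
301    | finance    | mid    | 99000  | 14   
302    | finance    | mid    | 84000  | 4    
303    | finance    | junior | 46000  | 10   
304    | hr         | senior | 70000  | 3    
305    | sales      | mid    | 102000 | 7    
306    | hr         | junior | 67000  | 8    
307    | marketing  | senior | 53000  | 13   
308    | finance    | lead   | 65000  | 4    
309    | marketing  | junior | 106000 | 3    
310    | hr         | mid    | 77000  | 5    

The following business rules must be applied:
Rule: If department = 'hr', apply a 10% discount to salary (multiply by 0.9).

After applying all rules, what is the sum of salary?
747600.0

Step 1: Records with department = 'hr' have total salary = 214000
Step 2: Apply multiplier: 214000 × 0.9 = 192600.0
Step 3: Other records total: 555000
Step 4: Final sum = 192600.0 + 555000 = 747600.0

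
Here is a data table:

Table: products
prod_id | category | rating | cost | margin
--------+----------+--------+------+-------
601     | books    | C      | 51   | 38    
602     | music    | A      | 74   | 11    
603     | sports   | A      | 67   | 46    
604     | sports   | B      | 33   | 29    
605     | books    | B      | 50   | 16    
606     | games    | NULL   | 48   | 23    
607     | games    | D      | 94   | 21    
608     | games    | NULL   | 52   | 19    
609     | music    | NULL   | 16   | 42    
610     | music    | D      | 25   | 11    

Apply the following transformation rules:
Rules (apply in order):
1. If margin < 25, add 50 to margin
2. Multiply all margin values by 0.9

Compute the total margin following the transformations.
500.4

Step 1: Apply Rule 1 - Add 50 to records with margin < 25
  - 6 records affected: 101 + (6 × 50) = 401
  - Unaffected records: 155
  - Sum after Rule 1: 556
Step 2: Apply Rule 2 - Multiply all by 0.9
  - 556 × 0.9 = 500.4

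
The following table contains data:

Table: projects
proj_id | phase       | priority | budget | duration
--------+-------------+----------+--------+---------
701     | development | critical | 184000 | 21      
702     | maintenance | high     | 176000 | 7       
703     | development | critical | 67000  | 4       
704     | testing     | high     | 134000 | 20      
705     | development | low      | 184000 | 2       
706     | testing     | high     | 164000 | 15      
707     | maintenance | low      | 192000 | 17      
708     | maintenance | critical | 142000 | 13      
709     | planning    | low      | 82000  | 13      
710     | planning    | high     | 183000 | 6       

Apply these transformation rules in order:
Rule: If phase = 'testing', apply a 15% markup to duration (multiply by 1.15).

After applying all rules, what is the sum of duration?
123.25

Step 1: Records with phase = 'testing' have total duration = 35
Step 2: Apply multiplier: 35 × 1.15 = 40.25
Step 3: Other records total: 83
Step 4: Final sum = 40.25 + 83 = 123.25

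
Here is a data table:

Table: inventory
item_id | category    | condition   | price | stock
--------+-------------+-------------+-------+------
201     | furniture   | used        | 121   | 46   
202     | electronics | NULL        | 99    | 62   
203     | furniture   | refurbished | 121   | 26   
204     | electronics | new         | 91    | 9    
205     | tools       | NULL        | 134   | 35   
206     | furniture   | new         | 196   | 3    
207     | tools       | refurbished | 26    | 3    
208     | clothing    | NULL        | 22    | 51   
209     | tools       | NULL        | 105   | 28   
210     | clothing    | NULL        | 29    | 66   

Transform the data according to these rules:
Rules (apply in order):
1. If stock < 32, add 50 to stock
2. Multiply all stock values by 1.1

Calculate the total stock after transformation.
636.9

Step 1: Apply Rule 1 - Add 50 to records with stock < 32
  - 5 records affected: 69 + (5 × 50) = 319
  - Unaffected records: 260
  - Sum after Rule 1: 579
Step 2: Apply Rule 2 - Multiply all by 1.1
  - 579 × 1.1 = 636.9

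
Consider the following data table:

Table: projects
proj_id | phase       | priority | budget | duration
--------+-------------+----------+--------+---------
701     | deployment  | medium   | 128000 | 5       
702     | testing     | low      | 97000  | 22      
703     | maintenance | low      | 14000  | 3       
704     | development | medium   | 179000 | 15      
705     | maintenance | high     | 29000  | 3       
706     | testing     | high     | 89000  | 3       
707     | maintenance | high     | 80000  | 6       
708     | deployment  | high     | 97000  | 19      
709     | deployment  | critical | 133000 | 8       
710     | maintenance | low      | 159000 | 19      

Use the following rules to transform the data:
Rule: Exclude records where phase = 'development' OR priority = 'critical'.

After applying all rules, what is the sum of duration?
80

Step 1: Find records where phase = 'development' OR priority = 'critical'
Step 2: 2 records match, summing to 23
Step 3: Original sum: 103
Step 4: Remaining sum = 103 - 23 = 80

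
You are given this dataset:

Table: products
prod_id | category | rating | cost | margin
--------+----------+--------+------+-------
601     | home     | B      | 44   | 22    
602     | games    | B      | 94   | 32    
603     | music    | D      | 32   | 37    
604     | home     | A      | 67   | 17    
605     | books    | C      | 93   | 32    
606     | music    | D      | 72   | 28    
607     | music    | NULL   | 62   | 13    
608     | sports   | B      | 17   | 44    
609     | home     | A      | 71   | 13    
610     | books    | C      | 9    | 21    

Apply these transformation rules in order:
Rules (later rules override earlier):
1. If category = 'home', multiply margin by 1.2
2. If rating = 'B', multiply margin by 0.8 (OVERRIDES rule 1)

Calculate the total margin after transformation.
245.4

Step 1: Rule 2 takes priority for records with rating = 'B'
  - 3 records: 98 × 0.8 = 78.4
Step 2: Rule 1 applies to remaining records with category = 'home'
  - 2 records: 30 × 1.2 = 36.0
Step 3: Other records unchanged: 131
Step 4: Final sum = 78.4 + 36.0 + 131 = 245.4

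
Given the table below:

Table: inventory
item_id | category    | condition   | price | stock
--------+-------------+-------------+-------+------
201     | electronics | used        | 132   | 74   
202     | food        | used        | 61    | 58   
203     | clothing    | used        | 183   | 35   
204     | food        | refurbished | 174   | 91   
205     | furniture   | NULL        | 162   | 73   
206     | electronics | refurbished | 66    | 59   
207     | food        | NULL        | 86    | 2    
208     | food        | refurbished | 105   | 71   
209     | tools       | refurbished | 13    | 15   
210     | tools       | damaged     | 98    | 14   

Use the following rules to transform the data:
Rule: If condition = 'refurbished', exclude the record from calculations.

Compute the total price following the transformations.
722

Step 1: Identify records where condition = 'refurbished'
Step 2: The excluded records sum to 358
Step 3: Original total price = 1080
Step 4: Remaining total = 1080 - 358 = 722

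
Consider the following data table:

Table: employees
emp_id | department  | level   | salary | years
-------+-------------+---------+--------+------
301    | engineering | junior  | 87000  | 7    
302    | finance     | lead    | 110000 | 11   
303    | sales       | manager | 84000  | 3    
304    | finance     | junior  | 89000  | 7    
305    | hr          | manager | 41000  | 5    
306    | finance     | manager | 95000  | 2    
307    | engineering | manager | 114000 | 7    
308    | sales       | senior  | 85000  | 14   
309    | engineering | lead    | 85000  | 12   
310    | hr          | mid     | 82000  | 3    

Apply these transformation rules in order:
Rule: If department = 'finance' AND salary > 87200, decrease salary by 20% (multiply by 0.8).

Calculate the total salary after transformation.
813200.0

Step 1: Find records where department = 'finance' AND salary > 87200
Step 2: 3 records match, summing to 294000
Step 3: After multiplier: 294000 × 0.8 = 235200.0
Step 4: Unaffected records sum: 578000
Step 5: Final sum = 235200.0 + 578000 = 813200.0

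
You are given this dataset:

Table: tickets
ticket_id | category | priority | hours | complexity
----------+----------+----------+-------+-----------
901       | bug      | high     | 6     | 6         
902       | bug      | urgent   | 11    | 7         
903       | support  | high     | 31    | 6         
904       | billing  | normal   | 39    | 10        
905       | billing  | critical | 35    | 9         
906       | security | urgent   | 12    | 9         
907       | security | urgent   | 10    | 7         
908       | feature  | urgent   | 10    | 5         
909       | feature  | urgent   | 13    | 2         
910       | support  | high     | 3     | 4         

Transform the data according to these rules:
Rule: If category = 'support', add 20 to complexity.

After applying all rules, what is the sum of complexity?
105

Step 1: Count records where category = 'support': 2
Step 2: Total bonus added: 2 × 20 = 40
Step 3: Original sum of complexity: 65
Step 4: Final sum = 65 + 40 = 105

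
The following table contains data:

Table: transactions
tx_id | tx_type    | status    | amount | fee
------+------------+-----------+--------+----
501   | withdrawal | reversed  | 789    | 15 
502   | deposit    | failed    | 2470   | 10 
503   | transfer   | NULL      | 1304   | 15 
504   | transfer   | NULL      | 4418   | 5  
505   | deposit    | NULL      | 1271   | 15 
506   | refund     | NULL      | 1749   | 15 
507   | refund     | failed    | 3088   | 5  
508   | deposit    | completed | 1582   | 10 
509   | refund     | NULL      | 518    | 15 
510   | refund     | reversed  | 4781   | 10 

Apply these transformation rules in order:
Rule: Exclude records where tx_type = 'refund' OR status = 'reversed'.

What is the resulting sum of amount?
11045

Step 1: Find records where tx_type = 'refund' OR status = 'reversed'
Step 2: 5 records match, summing to 10925
Step 3: Original sum: 21970
Step 4: Remaining sum = 21970 - 10925 = 11045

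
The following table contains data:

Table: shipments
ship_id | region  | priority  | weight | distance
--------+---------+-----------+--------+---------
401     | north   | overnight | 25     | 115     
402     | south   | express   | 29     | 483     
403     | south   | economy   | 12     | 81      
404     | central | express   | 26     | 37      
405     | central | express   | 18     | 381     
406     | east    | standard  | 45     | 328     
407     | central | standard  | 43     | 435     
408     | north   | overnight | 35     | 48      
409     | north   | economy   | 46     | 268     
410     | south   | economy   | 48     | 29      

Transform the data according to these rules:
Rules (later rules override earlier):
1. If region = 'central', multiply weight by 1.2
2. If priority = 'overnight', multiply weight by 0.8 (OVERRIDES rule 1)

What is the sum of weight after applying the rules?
332.4

Step 1: Rule 2 takes priority for records with priority = 'overnight'
  - 2 records: 60 × 0.8 = 48.0
Step 2: Rule 1 applies to remaining records with region = 'central'
  - 3 records: 87 × 1.2 = 104.4
Step 3: Other records unchanged: 180
Step 4: Final sum = 48.0 + 104.4 + 180 = 332.4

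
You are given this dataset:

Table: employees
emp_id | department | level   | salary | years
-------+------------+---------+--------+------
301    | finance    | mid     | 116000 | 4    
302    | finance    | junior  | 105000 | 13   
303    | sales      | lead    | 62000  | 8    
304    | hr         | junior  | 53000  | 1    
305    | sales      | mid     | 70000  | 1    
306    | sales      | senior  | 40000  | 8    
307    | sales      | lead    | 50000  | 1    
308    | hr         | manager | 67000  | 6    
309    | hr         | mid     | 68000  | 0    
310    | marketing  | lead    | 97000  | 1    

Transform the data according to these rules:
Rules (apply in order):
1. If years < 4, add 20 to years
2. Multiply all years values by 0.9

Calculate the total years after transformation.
128.7

Step 1: Apply Rule 1 - Add 20 to records with years < 4
  - 5 records affected: 4 + (5 × 20) = 104
  - Unaffected records: 39
  - Sum after Rule 1: 143
Step 2: Apply Rule 2 - Multiply all by 0.9
  - 143 × 0.9 = 128.7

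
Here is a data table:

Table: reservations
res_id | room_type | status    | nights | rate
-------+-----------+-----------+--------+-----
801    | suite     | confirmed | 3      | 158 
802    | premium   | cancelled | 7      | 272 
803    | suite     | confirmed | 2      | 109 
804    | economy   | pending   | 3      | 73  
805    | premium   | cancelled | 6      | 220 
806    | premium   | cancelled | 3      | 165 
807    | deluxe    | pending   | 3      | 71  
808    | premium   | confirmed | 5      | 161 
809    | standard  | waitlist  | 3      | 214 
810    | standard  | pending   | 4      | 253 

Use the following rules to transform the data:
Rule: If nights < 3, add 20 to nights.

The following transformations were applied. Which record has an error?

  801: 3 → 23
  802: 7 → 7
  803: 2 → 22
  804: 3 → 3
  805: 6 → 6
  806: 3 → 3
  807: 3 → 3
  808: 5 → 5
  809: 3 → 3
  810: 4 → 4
Record 801 has an error. The correct transformed value should be 3, not 23.

Step 1: Check each record against the rule
Step 2: Record 801 has nights = 3
Step 3: Since 3 >= 3, the bonus should not have been applied
Step 4: Correct value = 3, but claimed value = 23
Conclusion: Record 801 has the error.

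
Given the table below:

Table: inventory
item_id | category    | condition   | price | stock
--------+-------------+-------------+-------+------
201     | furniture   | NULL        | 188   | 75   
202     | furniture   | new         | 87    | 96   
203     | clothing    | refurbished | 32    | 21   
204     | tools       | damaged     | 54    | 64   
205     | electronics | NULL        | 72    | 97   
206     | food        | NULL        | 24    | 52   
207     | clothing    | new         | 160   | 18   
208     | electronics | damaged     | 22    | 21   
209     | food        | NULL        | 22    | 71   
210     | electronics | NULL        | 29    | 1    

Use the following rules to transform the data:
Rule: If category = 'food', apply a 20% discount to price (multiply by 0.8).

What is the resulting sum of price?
680.8

Step 1: Records with category = 'food' have total price = 46
Step 2: Apply multiplier: 46 × 0.8 = 36.8
Step 3: Other records total: 644
Step 4: Final sum = 36.8 + 644 = 680.8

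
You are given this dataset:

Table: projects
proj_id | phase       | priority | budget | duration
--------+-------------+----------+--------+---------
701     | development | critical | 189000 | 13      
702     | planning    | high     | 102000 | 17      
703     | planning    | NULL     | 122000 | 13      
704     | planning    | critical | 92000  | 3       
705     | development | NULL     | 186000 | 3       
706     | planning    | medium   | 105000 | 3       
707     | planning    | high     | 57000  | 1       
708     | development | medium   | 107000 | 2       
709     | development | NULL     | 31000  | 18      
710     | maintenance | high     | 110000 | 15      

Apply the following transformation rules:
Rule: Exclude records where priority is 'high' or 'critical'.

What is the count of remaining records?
5

Step 1: Count records to exclude
  - 3 (high) + 2 (critical) = 5 records
Step 2: Total records: 10
Step 3: Remaining = 10 - 5 = 5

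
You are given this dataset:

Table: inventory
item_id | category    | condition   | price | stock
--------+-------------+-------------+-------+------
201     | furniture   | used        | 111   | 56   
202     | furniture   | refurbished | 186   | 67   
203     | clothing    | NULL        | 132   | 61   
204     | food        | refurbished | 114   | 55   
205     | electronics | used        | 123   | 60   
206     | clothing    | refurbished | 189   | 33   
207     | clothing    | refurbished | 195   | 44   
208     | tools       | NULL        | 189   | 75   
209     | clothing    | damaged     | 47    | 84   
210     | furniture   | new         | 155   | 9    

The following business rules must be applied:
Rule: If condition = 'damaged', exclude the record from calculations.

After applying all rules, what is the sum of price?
1394

Step 1: Identify records where condition = 'damaged'
Step 2: The excluded records sum to 47
Step 3: Original total price = 1441
Step 4: Remaining total = 1441 - 47 = 1394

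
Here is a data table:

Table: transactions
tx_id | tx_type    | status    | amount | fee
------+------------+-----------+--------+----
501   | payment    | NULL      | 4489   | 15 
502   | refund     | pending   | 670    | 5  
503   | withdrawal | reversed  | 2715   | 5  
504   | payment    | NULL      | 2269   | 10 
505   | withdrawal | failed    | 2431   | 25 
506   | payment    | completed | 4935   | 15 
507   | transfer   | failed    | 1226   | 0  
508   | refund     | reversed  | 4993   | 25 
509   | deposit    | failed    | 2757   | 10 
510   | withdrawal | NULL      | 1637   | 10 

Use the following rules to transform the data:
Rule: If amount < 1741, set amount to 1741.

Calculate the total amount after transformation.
29812

Step 1: 3 records have amount < 1741
Step 2: These records originally summed to 3533
Step 3: After setting to minimum: 3 × 1741 = 5223
Step 4: Unaffected records sum: 24589
Step 5: Final sum = 5223 + 24589 = 29812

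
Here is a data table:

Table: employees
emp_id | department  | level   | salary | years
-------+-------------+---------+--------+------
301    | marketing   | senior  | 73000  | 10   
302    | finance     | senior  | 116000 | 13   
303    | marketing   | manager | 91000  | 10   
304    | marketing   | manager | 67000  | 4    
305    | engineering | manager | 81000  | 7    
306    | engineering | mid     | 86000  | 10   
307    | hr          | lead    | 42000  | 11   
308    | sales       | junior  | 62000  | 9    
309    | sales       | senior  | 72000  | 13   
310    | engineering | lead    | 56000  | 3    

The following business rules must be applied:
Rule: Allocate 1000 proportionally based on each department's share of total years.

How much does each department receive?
engineering: 222.22, finance: 144.44, hr: 122.22, marketing: 266.67, sales: 244.44

Step 1: Calculate total years = 90
Step 2: Calculate each department's proportion:
  engineering: 20/90 = 22.22% → 222.22
  finance: 13/90 = 14.44% → 144.44
  hr: 11/90 = 12.22% → 122.22
  marketing: 24/90 = 26.67% → 266.67
  sales: 22/90 = 24.44% → 244.44
Step 3: Verify: sum of allocations ≈ 1000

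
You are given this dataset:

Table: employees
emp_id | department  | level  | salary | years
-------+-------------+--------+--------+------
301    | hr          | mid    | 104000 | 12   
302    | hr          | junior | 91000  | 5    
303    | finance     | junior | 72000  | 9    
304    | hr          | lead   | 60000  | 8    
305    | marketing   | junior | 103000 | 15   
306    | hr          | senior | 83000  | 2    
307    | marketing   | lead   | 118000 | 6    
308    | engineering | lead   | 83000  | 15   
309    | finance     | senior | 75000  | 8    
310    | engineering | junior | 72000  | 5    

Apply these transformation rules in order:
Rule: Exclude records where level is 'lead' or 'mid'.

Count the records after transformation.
6

Step 1: Count records to exclude
  - 3 (lead) + 1 (mid) = 4 records
Step 2: Total records: 10
Step 3: Remaining = 10 - 4 = 6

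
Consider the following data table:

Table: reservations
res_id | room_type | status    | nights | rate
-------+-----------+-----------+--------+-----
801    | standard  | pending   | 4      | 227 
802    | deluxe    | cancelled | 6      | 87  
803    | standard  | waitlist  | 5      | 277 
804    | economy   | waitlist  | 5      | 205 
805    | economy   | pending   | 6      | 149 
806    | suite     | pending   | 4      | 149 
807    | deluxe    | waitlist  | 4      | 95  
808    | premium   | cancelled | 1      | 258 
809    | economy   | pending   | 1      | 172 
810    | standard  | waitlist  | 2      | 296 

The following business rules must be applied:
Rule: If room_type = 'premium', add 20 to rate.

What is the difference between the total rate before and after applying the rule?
20

Step 1: Original sum of rate = 1915
Step 2: 1 records have room_type = 'premium'
Step 3: Each affected record changes by 20
Step 4: Total change = 1 × 20 = 20
Step 5: New sum = 1915 + 20 = 1935
Step 6: Difference = |1935 - 1915| = 20
        (Sum increased by 20)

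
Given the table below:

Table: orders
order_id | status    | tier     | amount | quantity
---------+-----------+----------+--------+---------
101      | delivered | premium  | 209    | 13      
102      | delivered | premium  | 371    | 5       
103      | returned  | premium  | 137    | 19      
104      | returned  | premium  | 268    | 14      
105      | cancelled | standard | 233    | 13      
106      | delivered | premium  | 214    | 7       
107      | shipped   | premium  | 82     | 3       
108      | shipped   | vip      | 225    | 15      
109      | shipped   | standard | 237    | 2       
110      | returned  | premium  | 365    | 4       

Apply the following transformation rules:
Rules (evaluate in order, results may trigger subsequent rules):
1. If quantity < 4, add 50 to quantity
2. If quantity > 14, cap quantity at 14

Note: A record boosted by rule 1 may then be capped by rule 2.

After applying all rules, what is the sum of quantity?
112

Step 1: Apply rule 1 to records with quantity < 4
  - 2 records get bonus of 50
  - Of these, 2 records then exceed 14 and get capped
Step 2: Apply rule 2 to records with quantity > 14
  - 2 records (original) are capped
Step 3: Calculate final sum = 112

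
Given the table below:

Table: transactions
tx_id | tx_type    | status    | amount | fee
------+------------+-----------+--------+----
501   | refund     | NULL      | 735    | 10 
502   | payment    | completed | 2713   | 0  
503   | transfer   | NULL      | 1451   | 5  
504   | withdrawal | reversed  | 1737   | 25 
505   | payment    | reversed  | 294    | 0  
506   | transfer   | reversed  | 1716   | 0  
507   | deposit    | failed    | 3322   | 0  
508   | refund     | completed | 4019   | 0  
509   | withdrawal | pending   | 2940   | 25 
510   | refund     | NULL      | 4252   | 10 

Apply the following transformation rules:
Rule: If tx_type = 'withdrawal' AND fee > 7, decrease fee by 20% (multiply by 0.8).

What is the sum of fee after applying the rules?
65.0

Step 1: Find records where tx_type = 'withdrawal' AND fee > 7
Step 2: 2 records match, summing to 50
Step 3: After multiplier: 50 × 0.8 = 40.0
Step 4: Unaffected records sum: 25
Step 5: Final sum = 40.0 + 25 = 65.0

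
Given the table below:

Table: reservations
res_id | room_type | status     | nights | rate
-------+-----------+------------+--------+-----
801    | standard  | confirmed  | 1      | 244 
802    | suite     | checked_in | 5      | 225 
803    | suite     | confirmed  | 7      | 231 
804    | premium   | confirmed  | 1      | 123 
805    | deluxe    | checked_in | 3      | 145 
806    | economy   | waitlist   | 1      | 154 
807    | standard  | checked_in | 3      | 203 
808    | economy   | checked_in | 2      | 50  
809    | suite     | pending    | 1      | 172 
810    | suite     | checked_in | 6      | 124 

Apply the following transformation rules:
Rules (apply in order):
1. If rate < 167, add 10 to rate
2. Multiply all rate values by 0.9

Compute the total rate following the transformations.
1548.9

Step 1: Apply Rule 1 - Add 10 to records with rate < 167
  - 5 records affected: 596 + (5 × 10) = 646
  - Unaffected records: 1075
  - Sum after Rule 1: 1721
Step 2: Apply Rule 2 - Multiply all by 0.9
  - 1721 × 0.9 = 1548.9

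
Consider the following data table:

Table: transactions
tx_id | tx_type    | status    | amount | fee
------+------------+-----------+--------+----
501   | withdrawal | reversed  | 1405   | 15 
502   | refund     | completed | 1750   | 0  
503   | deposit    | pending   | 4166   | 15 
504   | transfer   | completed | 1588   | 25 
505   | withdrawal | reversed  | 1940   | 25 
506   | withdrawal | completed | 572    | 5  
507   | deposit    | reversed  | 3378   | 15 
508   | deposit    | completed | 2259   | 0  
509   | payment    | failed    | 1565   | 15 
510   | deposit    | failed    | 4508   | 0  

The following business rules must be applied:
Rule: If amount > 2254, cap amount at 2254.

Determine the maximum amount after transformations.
2254

Step 1: Original maximum amount = 4508
Step 2: Apply cap at 2254
Step 3: 4 records had amount > 2254 and were capped
Step 4: Maximum after transformation = 2254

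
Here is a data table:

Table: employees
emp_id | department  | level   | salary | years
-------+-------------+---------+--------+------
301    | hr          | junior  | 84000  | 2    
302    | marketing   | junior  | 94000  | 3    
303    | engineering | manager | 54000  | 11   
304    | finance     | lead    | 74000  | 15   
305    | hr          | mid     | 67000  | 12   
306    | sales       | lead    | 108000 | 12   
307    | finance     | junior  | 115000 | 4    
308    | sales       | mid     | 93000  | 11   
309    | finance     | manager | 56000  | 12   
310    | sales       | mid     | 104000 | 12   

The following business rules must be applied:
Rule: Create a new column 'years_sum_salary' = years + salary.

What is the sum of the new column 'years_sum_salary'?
849094

Step 1: For each record, compute years + salary
Example calculations:
  2 + 84000 = 84002
  3 + 94000 = 94003
  11 + 54000 = 54011
  ...
Step 2: Sum all derived values
Step 3: Total = 849094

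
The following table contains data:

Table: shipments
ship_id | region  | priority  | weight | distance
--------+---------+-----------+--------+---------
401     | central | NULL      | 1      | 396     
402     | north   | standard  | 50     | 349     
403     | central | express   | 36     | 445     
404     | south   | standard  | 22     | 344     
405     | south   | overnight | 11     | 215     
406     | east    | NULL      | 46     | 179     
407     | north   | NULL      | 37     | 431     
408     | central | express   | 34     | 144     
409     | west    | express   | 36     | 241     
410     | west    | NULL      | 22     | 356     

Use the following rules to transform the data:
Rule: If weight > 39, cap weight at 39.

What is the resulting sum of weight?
277

Step 1: 2 records have weight > 39
Step 2: These records originally summed to 96
Step 3: After capping: 2 × 39 = 78
Step 4: Unaffected records sum: 199
Step 5: Final sum = 78 + 199 = 277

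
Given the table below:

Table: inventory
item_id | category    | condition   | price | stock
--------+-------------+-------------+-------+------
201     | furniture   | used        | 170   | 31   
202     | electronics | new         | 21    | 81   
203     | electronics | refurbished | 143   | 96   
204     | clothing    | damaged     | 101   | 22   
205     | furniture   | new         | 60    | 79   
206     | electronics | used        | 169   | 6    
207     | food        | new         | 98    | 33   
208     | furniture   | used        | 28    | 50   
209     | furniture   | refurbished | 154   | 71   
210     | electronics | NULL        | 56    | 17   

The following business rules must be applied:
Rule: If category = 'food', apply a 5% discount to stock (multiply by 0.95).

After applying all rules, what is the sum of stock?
484.35

Step 1: Records with category = 'food' have total stock = 33
Step 2: Apply multiplier: 33 × 0.95 = 31.35
Step 3: Other records total: 453
Step 4: Final sum = 31.35 + 453 = 484.35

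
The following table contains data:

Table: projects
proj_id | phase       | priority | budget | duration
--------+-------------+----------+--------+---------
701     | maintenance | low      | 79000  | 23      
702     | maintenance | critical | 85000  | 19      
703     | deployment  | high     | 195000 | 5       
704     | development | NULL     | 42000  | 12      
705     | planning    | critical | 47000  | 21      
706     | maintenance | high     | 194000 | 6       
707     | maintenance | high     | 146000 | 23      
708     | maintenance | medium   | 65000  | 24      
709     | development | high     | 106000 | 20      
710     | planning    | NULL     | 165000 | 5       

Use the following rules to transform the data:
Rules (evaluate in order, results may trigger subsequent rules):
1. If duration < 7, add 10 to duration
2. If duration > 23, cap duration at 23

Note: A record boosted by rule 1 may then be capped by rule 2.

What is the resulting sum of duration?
187

Step 1: Apply rule 1 to records with duration < 7
  - 3 records get bonus of 10
  - Of these, 0 records then exceed 23 and get capped
Step 2: Apply rule 2 to records with duration > 23
  - 1 records (original) are capped
Step 3: Calculate final sum = 187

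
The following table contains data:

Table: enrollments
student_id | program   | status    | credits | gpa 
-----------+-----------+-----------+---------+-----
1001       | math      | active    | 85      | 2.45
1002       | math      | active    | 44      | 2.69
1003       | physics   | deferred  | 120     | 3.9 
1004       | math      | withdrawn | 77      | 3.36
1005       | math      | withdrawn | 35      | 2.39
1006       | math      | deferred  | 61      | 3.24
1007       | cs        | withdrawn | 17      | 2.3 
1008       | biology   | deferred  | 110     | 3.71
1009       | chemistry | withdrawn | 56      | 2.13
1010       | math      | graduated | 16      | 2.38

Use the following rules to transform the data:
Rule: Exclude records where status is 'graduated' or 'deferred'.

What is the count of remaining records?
6

Step 1: Count records to exclude
  - 1 (graduated) + 3 (deferred) = 4 records
Step 2: Total records: 10
Step 3: Remaining = 10 - 4 = 6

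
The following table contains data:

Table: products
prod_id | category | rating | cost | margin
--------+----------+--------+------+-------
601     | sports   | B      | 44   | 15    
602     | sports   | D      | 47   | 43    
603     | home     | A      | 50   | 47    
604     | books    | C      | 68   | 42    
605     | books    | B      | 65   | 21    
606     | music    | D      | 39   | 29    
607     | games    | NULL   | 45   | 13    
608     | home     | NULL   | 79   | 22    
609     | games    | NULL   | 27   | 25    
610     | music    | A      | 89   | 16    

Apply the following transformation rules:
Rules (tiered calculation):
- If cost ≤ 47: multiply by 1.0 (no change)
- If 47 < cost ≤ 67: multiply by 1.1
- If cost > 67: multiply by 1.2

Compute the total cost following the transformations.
611.7

Step 1: Tier 1 (cost ≤ 47): 5 records, sum = 202 × 1.0 = 202.0
Step 2: Tier 2 (47 < cost ≤ 67): 2 records, sum = 115 × 1.1 = 126.5
Step 3: Tier 3 (cost > 67): 3 records, sum = 236 × 1.2 = 283.2
Step 4: Final sum = 202.0 + 126.5 + 283.2 = 611.7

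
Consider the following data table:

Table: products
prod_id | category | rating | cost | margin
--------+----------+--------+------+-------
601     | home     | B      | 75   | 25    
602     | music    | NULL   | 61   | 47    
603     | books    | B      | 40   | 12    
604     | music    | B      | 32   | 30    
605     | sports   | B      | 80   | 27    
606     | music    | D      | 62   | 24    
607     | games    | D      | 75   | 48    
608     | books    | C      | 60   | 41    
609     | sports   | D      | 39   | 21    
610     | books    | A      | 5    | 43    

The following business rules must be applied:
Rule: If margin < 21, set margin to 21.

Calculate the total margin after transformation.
327

Step 1: 1 records have margin < 21
Step 2: These records originally summed to 12
Step 3: After setting to minimum: 1 × 21 = 21
Step 4: Unaffected records sum: 306
Step 5: Final sum = 21 + 306 = 327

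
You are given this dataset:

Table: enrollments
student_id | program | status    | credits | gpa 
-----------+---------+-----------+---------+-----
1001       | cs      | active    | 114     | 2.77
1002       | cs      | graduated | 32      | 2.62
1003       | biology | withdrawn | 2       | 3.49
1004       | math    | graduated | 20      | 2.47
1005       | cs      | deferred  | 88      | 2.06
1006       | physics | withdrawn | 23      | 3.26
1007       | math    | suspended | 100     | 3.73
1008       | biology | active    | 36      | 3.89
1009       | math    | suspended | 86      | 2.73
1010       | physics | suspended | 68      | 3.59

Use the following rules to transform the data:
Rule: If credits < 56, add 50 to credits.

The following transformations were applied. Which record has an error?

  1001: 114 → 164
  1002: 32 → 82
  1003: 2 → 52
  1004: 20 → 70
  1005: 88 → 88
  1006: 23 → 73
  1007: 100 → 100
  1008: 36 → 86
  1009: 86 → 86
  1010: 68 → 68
Record 1001 has an error. The correct transformed value should be 114, not 164.

Step 1: Check each record against the rule
Step 2: Record 1001 has credits = 114
Step 3: Since 114 >= 56, the bonus should not have been applied
Step 4: Correct value = 114, but claimed value = 164
Conclusion: Record 1001 has the error.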